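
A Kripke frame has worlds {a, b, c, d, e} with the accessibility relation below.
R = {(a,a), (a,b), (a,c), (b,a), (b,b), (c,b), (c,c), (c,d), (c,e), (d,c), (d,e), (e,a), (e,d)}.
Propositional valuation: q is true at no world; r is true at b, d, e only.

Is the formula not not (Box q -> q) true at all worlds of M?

Let φ = not not (Box q -> q). Evaluate φ at each world:
  a (successors {a, b, c}): φ is true.
  b (successors {a, b}): φ is true.
  c (successors {b, c, d, e}): φ is true.
  d (successors {c, e}): φ is true.
  e (successors {a, d}): φ is true.
For instance, at b:
  At b: not (Box q -> q) is false, so not not (Box q -> q) is true.
    At b: Box q -> q is true, so not (Box q -> q) is false.
      At b: Box q is false, q is false, so Box q -> q is true.

Yes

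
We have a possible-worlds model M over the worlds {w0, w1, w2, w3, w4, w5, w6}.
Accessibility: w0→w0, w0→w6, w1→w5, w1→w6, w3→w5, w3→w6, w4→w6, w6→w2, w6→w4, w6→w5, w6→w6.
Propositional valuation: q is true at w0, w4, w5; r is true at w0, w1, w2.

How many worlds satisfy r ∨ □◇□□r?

Recall that □ψ holds at a world iff ψ holds at every accessible world, and ◇ψ holds iff ψ holds at some accessible world.
Let φ = r ∨ □◇□□r. Evaluate φ at each world:
  w0 (successors {w0, w6}): φ is true.
  w1 (successors {w5, w6}): φ is true.
  w2 (successors ∅): φ is true.
  w3 (successors {w5, w6}): φ is false.
  w4 (successors {w6}): φ is true.
  w5 (successors ∅): φ is true.
  w6 (successors {w2, w4, w5, w6}): φ is false.
For instance, at w1:
  At w1: r is true, □◇□□r is false, so r ∨ □◇□□r is true.
    At w1: □◇□□r requires ◇□□r at every successor {w5, w6}.
      ◇□□r fails at w5, so □◇□□r is false at w1.
Satisfying worlds: {w0, w1, w2, w4, w5}

5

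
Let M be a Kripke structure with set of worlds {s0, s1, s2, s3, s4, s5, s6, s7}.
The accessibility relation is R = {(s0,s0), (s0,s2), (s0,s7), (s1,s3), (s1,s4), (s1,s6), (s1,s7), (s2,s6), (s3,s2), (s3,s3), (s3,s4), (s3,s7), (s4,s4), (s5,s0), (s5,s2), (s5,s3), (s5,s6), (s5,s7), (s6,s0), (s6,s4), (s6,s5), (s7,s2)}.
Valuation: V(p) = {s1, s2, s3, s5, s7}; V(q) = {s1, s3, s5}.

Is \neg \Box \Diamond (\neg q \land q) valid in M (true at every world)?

Yes

Let φ = \neg \Box \Diamond (\neg q \land q). Evaluate φ at each world:
  s0 (successors {s0, s2, s7}): φ is true.
  s1 (successors {s3, s4, s6, s7}): φ is true.
  s2 (successors {s6}): φ is true.
  s3 (successors {s2, s3, s4, s7}): φ is true.
  s4 (successors {s4}): φ is true.
  s5 (successors {s0, s2, s3, s6, s7}): φ is true.
  s6 (successors {s0, s4, s5}): φ is true.
  s7 (successors {s2}): φ is true.
For instance, at s6:
  At s6: \Box \Diamond (\neg q \land q) is false, so \neg \Box \Diamond (\neg q \land q) is true.
    At s6: \Box \Diamond (\neg q \land q) requires \Diamond (\neg q \land q) at every successor {s0, s4, s5}.
      \Diamond (\neg q \land q) fails at s0, so \Box \Diamond (\neg q \land q) is false at s6.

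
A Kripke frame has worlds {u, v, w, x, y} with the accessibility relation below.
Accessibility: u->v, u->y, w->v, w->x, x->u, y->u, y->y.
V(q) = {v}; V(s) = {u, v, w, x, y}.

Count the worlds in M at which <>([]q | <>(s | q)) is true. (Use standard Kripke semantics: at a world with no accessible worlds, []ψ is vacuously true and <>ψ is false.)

4

Let φ = <>([]q | <>(s | q)). Evaluate φ at each world:
  u (successors {v, y}): φ is true.
  v (successors ∅): φ is false.
  w (successors {v, x}): φ is true.
  x (successors {u}): φ is true.
  y (successors {u, y}): φ is true.
For instance, at x:
  At x: <>([]q | <>(s | q)) requires []q | <>(s | q) at some successor in {u}.
    []q | <>(s | q) holds at u, so <>([]q | <>(s | q)) is true at x.
      At u: []q is false, <>(s | q) is true, so []q | <>(s | q) is true.
Satisfying worlds: {u, w, x, y}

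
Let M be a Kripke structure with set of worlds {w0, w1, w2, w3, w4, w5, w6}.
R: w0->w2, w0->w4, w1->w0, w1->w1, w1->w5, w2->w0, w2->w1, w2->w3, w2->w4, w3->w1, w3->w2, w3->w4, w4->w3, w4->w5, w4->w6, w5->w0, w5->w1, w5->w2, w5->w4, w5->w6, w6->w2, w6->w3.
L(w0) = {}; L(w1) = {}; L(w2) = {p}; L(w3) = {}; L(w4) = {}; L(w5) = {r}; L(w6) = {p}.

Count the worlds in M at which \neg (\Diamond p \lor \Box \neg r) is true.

Recall that \Box ψ holds at a world iff ψ holds at every accessible world, and \Diamond ψ holds iff ψ holds at some accessible world.
Let φ = \neg (\Diamond p \lor \Box \neg r). Evaluate φ at each world:
  w0 (successors {w2, w4}): φ is false.
  w1 (successors {w0, w1, w5}): φ is true.
  w2 (successors {w0, w1, w3, w4}): φ is false.
  w3 (successors {w1, w2, w4}): φ is false.
  w4 (successors {w3, w5, w6}): φ is false.
  w5 (successors {w0, w1, w2, w4, w6}): φ is false.
  w6 (successors {w2, w3}): φ is false.
For instance, at w4:
  At w4: \Diamond p \lor \Box \neg r is true, so \neg (\Diamond p \lor \Box \neg r) is false.
    At w4: \Diamond p is true, \Box \neg r is false, so \Diamond p \lor \Box \neg r is true.
      At w4: \Diamond p requires p at some successor in {w3, w5, w6}.
        p holds at w6, so \Diamond p is true at w4.
      At w4: \Box \neg r requires \neg r at every successor {w3, w5, w6}.
        \neg r fails at w5, so \Box \neg r is false at w4.
Satisfying worlds: {w1}

1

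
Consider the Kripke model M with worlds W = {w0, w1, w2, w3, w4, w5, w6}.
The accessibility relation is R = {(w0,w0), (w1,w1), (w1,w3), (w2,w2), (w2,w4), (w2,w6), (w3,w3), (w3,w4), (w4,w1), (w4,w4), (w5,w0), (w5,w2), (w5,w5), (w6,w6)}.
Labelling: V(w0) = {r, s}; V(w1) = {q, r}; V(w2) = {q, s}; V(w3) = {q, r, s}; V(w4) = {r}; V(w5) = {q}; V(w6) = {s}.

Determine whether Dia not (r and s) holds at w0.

No

Recall that Dia ψ holds at a world iff ψ holds at some accessible world.
At w0: Dia not (r and s) requires not (r and s) at some successor in {w0}.
  At w0: not (r and s) is false.
So Dia not (r and s) is false at w0.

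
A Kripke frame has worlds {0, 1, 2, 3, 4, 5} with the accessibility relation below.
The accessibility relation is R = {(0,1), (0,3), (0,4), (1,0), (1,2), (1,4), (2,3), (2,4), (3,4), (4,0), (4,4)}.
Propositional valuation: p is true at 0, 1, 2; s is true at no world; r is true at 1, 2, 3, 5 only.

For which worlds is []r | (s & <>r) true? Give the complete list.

Let φ = []r | (s & <>r). Evaluate φ at each world:
  0 (successors {1, 3, 4}): φ is false.
  1 (successors {0, 2, 4}): φ is false.
  2 (successors {3, 4}): φ is false.
  3 (successors {4}): φ is false.
  4 (successors {0, 4}): φ is false.
  5 (successors ∅): φ is true.
For instance, at 3:
  At 3: []r is false, s & <>r is false, so []r | (s & <>r) is false.
    At 3: []r requires r at every successor {4}.
      r fails at 4, so []r is false at 3.
    At 3: s is false, <>r is false, so s & <>r is false.
      At 3: <>r requires r at some successor in {4}.
        At 4: r is false.
      So <>r is false at 3.
Satisfying worlds: {5}

5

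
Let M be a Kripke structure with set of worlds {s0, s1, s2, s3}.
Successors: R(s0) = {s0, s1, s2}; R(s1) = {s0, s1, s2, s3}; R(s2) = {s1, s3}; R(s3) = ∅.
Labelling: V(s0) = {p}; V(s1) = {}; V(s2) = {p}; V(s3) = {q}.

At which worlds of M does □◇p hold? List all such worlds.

Let φ = □◇p. Evaluate φ at each world:
  s0 (successors {s0, s1, s2}): φ is false.
  s1 (successors {s0, s1, s2, s3}): φ is false.
  s2 (successors {s1, s3}): φ is false.
  s3 (successors ∅): φ is true.
For instance, at s2:
  At s2: □◇p requires ◇p at every successor {s1, s3}.
    ◇p fails at s3, so □◇p is false at s2.
      At s3: no accessible worlds, so ◇p is false.
Satisfying worlds: {s3}

s3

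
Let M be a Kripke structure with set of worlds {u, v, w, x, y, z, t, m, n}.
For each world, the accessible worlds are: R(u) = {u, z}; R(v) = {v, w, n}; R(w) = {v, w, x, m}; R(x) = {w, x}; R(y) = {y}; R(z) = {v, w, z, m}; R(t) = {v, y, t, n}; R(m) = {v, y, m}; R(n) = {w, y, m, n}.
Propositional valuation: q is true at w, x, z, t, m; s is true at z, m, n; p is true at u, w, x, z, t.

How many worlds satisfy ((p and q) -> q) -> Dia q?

Recall that Dia ψ holds at a world iff ψ holds at some accessible world.
Let φ = ((p and q) -> q) -> Dia q. Evaluate φ at each world:
  u (successors {u, z}): φ is true.
  v (successors {v, w, n}): φ is true.
  w (successors {v, w, x, m}): φ is true.
  x (successors {w, x}): φ is true.
  y (successors {y}): φ is false.
  z (successors {v, w, z, m}): φ is true.
  t (successors {v, y, t, n}): φ is true.
  m (successors {v, y, m}): φ is true.
  n (successors {w, y, m, n}): φ is true.
For instance, at z:
  At z: (p and q) -> q is true, Dia q is true, so ((p and q) -> q) -> Dia q is true.
    At z: Dia q requires q at some successor in {v, w, z, m}.
      q holds at w, so Dia q is true at z.
Satisfying worlds: {u, v, w, x, z, t, m, n}

8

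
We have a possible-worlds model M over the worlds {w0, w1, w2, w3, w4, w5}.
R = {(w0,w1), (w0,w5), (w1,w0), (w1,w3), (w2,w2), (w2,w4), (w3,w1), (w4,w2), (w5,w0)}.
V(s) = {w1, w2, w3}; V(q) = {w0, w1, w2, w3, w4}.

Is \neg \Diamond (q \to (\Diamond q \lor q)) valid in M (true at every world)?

No

Let φ = \neg \Diamond (q \to (\Diamond q \lor q)). Evaluate φ at each world:
  w0 (successors {w1, w5}): φ is false.
  w1 (successors {w0, w3}): φ is false.
  w2 (successors {w2, w4}): φ is false.
  w3 (successors {w1}): φ is false.
  w4 (successors {w2}): φ is false.
  w5 (successors {w0}): φ is false.
Detail at w0 (counterexample):
  At w0: \Diamond (q \to (\Diamond q \lor q)) is true, so \neg \Diamond (q \to (\Diamond q \lor q)) is false.
    At w0: \Diamond (q \to (\Diamond q \lor q)) requires q \to (\Diamond q \lor q) at some successor in {w1, w5}.
      q \to (\Diamond q \lor q) holds at w1, so \Diamond (q \to (\Diamond q \lor q)) is true at w0.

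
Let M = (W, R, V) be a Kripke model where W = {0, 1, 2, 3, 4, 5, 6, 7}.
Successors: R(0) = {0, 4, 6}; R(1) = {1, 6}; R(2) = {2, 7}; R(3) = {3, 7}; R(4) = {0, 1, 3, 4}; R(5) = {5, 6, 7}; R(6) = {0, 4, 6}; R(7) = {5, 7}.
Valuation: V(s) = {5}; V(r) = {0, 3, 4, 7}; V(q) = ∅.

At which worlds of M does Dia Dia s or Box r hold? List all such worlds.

2, 3, 5, 7

Let φ = Dia Dia s or Box r. Evaluate φ at each world:
  0 (successors {0, 4, 6}): φ is false.
  1 (successors {1, 6}): φ is false.
  2 (successors {2, 7}): φ is true.
  3 (successors {3, 7}): φ is true.
  4 (successors {0, 1, 3, 4}): φ is false.
  5 (successors {5, 6, 7}): φ is true.
  6 (successors {0, 4, 6}): φ is false.
  7 (successors {5, 7}): φ is true.
For instance, at 0:
  At 0: Dia Dia s is false, Box r is false, so Dia Dia s or Box r is false.
    At 0: Dia Dia s requires Dia s at some successor in {0, 4, 6}.
      At 0: Dia s is false.
      At 4: Dia s is false.
      At 6: Dia s is false.
    So Dia Dia s is false at 0.
    At 0: Box r requires r at every successor {0, 4, 6}.
      r fails at 6, so Box r is false at 0.
Satisfying worlds: {2, 3, 5, 7}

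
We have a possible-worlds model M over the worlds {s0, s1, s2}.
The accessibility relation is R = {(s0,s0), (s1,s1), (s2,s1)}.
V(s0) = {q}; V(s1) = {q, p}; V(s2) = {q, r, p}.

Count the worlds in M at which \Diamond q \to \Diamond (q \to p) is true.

2

Let φ = \Diamond q \to \Diamond (q \to p). Evaluate φ at each world:
  s0 (successors {s0}): φ is false.
  s1 (successors {s1}): φ is true.
  s2 (successors {s1}): φ is true.
For instance, at s0:
  At s0: \Diamond q is true, \Diamond (q \to p) is false, so \Diamond q \to \Diamond (q \to p) is false.
    At s0: \Diamond q requires q at some successor in {s0}.
      q holds at s0, so \Diamond q is true at s0.
    At s0: \Diamond (q \to p) requires q \to p at some successor in {s0}.
      At s0: q \to p is false.
    So \Diamond (q \to p) is false at s0.
Satisfying worlds: {s1, s2}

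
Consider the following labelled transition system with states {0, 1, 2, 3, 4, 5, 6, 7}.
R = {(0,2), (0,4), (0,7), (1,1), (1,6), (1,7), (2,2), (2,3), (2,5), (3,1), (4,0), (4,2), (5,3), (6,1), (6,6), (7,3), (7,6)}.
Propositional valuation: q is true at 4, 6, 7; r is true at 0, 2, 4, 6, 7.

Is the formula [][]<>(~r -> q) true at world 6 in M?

At 6: [][]<>(~r -> q) requires []<>(~r -> q) at every successor {1, 6}.
    At 1: []<>(~r -> q) requires <>(~r -> q) at every successor {1, 6, 7}.
      At 1: <>(~r -> q) is true.
      At 6: <>(~r -> q) is true.
      At 7: <>(~r -> q) is true.
    So []<>(~r -> q) is true at 1.
    At 6: []<>(~r -> q) requires <>(~r -> q) at every successor {1, 6}.
      At 1: <>(~r -> q) is true.
      At 6: <>(~r -> q) is true.
    So []<>(~r -> q) is true at 6.
So [][]<>(~r -> q) is true at 6.

Yes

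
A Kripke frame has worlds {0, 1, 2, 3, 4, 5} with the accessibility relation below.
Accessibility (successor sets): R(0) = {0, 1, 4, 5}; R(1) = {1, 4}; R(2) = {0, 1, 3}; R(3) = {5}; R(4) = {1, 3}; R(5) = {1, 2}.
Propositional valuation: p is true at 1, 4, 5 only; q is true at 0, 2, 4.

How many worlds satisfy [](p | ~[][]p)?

Recall that []ψ holds at a world iff ψ holds at every accessible world, and <>ψ holds iff ψ holds at some accessible world.
Let φ = [](p | ~[][]p). Evaluate φ at each world:
  0 (successors {0, 1, 4, 5}): φ is true.
  1 (successors {1, 4}): φ is true.
  2 (successors {0, 1, 3}): φ is true.
  3 (successors {5}): φ is true.
  4 (successors {1, 3}): φ is true.
  5 (successors {1, 2}): φ is true.
For instance, at 0:
  At 0: [](p | ~[][]p) requires p | ~[][]p at every successor {0, 1, 4, 5}.
    At 0: p | ~[][]p is true.
    At 1: p | ~[][]p is true.
    At 4: p | ~[][]p is true.
    At 5: p | ~[][]p is true.
  So [](p | ~[][]p) is true at 0.
Satisfying worlds: {0, 1, 2, 3, 4, 5}

6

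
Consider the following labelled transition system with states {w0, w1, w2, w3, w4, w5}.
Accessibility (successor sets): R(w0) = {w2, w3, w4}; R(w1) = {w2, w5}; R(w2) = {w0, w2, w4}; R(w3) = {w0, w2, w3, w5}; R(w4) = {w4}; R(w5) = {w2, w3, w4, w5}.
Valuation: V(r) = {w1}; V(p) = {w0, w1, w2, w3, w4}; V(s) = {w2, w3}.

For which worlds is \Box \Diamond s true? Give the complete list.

w1, w3

Let φ = \Box \Diamond s. Evaluate φ at each world:
  w0 (successors {w2, w3, w4}): φ is false.
  w1 (successors {w2, w5}): φ is true.
  w2 (successors {w0, w2, w4}): φ is false.
  w3 (successors {w0, w2, w3, w5}): φ is true.
  w4 (successors {w4}): φ is false.
  w5 (successors {w2, w3, w4, w5}): φ is false.
For instance, at w0:
  At w0: \Box \Diamond s requires \Diamond s at every successor {w2, w3, w4}.
    \Diamond s fails at w4, so \Box \Diamond s is false at w0.
      At w4: \Diamond s requires s at some successor in {w4}.
        At w4: s is false.
      So \Diamond s is false at w4.
Satisfying worlds: {w1, w3}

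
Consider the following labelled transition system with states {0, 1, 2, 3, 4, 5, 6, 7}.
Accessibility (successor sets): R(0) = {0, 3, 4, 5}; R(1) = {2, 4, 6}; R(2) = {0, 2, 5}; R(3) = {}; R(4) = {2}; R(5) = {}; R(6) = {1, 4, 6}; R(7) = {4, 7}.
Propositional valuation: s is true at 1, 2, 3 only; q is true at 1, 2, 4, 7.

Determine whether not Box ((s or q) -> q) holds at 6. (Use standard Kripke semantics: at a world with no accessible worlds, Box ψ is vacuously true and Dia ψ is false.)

No

At 6: Box ((s or q) -> q) is true, so not Box ((s or q) -> q) is false.
  At 6: Box ((s or q) -> q) requires (s or q) -> q at every successor {1, 4, 6}.
    At 1: (s or q) -> q is true.
    At 4: (s or q) -> q is true.
    At 6: (s or q) -> q is true.
  So Box ((s or q) -> q) is true at 6.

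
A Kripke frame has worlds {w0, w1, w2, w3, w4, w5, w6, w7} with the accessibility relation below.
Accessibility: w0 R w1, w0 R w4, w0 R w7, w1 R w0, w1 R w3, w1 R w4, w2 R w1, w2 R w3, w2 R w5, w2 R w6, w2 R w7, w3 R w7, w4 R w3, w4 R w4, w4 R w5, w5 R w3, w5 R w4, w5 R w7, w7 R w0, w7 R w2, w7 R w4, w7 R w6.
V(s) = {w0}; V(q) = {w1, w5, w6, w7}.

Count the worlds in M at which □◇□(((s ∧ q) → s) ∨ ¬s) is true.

Let φ = □◇□(((s ∧ q) → s) ∨ ¬s). Evaluate φ at each world:
  w0 (successors {w1, w4, w7}): φ is true.
  w1 (successors {w0, w3, w4}): φ is true.
  w2 (successors {w1, w3, w5, w6, w7}): φ is false.
  w3 (successors {w7}): φ is true.
  w4 (successors {w3, w4, w5}): φ is true.
  w5 (successors {w3, w4, w7}): φ is true.
  w6 (successors ∅): φ is true.
  w7 (successors {w0, w2, w4, w6}): φ is false.
For instance, at w3:
  At w3: □◇□(((s ∧ q) → s) ∨ ¬s) requires ◇□(((s ∧ q) → s) ∨ ¬s) at every successor {w7}.
      At w7: ◇□(((s ∧ q) → s) ∨ ¬s) requires □(((s ∧ q) → s) ∨ ¬s) at some successor in {w0, w2, w4, w6}.
        □(((s ∧ q) → s) ∨ ¬s) holds at w0, so ◇□(((s ∧ q) → s) ∨ ¬s) is true at w7.
  So □◇□(((s ∧ q) → s) ∨ ¬s) is true at w3.
Satisfying worlds: {w0, w1, w3, w4, w5, w6}

6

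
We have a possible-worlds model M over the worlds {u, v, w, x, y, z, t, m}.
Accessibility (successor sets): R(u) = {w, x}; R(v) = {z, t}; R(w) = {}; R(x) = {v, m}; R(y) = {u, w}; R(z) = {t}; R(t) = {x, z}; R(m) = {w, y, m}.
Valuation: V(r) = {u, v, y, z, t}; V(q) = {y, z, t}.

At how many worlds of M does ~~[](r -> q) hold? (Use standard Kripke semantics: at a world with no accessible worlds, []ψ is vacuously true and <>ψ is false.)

6

Let φ = ~~[](r -> q). Evaluate φ at each world:
  u (successors {w, x}): φ is true.
  v (successors {z, t}): φ is true.
  w (successors ∅): φ is true.
  x (successors {v, m}): φ is false.
  y (successors {u, w}): φ is false.
  z (successors {t}): φ is true.
  t (successors {x, z}): φ is true.
  m (successors {w, y, m}): φ is true.
For instance, at z:
  At z: ~[](r -> q) is false, so ~~[](r -> q) is true.
    At z: [](r -> q) is true, so ~[](r -> q) is false.
      At z: [](r -> q) requires r -> q at every successor {t}.
        At t: r -> q is true.
      So [](r -> q) is true at z.
Satisfying worlds: {u, v, w, z, t, m}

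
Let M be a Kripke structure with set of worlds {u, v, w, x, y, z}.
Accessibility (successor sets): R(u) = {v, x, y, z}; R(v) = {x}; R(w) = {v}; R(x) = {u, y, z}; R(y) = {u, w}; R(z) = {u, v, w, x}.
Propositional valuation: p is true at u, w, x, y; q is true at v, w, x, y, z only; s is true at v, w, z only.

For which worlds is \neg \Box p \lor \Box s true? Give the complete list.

u, w, x, z

Let φ = \neg \Box p \lor \Box s. Evaluate φ at each world:
  u (successors {v, x, y, z}): φ is true.
  v (successors {x}): φ is false.
  w (successors {v}): φ is true.
  x (successors {u, y, z}): φ is true.
  y (successors {u, w}): φ is false.
  z (successors {u, v, w, x}): φ is true.
For instance, at v:
  At v: \neg \Box p is false, \Box s is false, so \neg \Box p \lor \Box s is false.
    At v: \Box p is true, so \neg \Box p is false.
      At v: \Box p requires p at every successor {x}.
        At x: p is true.
      So \Box p is true at v.
    At v: \Box s requires s at every successor {x}.
      s fails at x, so \Box s is false at v.
Satisfying worlds: {u, w, x, z}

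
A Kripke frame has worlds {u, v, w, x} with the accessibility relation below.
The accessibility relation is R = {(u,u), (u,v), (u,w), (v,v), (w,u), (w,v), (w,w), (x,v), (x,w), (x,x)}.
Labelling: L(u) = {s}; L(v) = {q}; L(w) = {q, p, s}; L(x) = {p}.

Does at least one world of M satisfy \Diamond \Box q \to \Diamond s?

Let φ = \Diamond \Box q \to \Diamond s. Evaluate φ at each world:
  u (successors {u, v, w}): φ is true.
  v (successors {v}): φ is false.
  w (successors {u, v, w}): φ is true.
  x (successors {v, w, x}): φ is true.
Detail at u (witness):
  At u: \Diamond \Box q is true, \Diamond s is true, so \Diamond \Box q \to \Diamond s is true.
    At u: \Diamond \Box q requires \Box q at some successor in {u, v, w}.
      \Box q holds at v, so \Diamond \Box q is true at u.
    At u: \Diamond s requires s at some successor in {u, v, w}.
      s holds at u, so \Diamond s is true at u.

Yes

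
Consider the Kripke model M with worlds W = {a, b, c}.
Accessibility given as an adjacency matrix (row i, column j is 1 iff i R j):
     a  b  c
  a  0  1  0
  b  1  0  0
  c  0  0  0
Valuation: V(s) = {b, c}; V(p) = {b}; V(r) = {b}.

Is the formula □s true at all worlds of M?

Let φ = □s. Evaluate φ at each world:
  a (successors {b}): φ is true.
  b (successors {a}): φ is false.
  c (successors ∅): φ is true.
Detail at b (counterexample):
  At b: □s requires s at every successor {a}.
    s fails at a, so □s is false at b.

No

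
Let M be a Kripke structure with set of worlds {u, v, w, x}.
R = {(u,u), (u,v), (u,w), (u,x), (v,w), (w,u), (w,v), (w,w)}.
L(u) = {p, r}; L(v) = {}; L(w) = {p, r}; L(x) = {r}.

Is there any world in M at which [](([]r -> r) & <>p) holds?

Let φ = [](([]r -> r) & <>p). Evaluate φ at each world:
  u (successors {u, v, w, x}): φ is false.
  v (successors {w}): φ is true.
  w (successors {u, v, w}): φ is false.
  x (successors ∅): φ is true.
Detail at v (witness):
  At v: [](([]r -> r) & <>p) requires ([]r -> r) & <>p at every successor {w}.
      At w: []r -> r is true, <>p is true, so ([]r -> r) & <>p is true.
  So [](([]r -> r) & <>p) is true at v.

Yes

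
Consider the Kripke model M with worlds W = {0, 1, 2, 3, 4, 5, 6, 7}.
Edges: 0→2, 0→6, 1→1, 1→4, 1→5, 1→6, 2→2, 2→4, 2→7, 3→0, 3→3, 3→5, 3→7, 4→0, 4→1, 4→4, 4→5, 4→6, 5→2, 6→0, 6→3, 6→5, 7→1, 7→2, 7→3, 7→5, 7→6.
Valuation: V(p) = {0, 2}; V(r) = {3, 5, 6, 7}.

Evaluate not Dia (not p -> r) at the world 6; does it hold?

Recall that Dia ψ holds at a world iff ψ holds at some accessible world.
At 6: Dia (not p -> r) is true, so not Dia (not p -> r) is false.
  At 6: Dia (not p -> r) requires not p -> r at some successor in {0, 3, 5}.
    not p -> r holds at 0, so Dia (not p -> r) is true at 6.

No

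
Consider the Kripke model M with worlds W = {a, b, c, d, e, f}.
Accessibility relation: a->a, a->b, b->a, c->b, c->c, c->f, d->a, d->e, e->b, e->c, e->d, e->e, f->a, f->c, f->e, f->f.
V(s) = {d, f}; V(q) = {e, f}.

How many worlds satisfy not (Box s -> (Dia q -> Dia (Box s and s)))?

0

Recall that Box ψ holds at a world iff ψ holds at every accessible world, and Dia ψ holds iff ψ holds at some accessible world.
Let φ = not (Box s -> (Dia q -> Dia (Box s and s))). Evaluate φ at each world:
  a (successors {a, b}): φ is false.
  b (successors {a}): φ is false.
  c (successors {b, c, f}): φ is false.
  d (successors {a, e}): φ is false.
  e (successors {b, c, d, e}): φ is false.
  f (successors {a, c, e, f}): φ is false.
For instance, at a:
  At a: Box s -> (Dia q -> Dia (Box s and s)) is true, so not (Box s -> (Dia q -> Dia (Box s and s))) is false.
    At a: Box s is false, Dia q -> Dia (Box s and s) is true, so Box s -> (Dia q -> Dia (Box s and s)) is true.
      At a: Box s requires s at every successor {a, b}.
        s fails at a, so Box s is false at a.
      At a: Dia q is false, Dia (Box s and s) is false, so Dia q -> Dia (Box s and s) is true.
Satisfying worlds: none.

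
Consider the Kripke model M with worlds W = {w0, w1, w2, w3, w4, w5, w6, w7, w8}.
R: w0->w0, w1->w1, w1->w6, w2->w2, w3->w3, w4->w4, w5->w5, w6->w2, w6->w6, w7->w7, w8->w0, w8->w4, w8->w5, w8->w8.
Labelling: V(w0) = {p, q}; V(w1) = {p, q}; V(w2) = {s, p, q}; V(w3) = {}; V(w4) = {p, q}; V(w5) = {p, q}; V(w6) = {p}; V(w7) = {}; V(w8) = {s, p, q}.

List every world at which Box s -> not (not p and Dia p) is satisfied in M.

Let φ = Box s -> not (not p and Dia p). Evaluate φ at each world:
  w0 (successors {w0}): φ is true.
  w1 (successors {w1, w6}): φ is true.
  w2 (successors {w2}): φ is true.
  w3 (successors {w3}): φ is true.
  w4 (successors {w4}): φ is true.
  w5 (successors {w5}): φ is true.
  w6 (successors {w2, w6}): φ is true.
  w7 (successors {w7}): φ is true.
  w8 (successors {w0, w4, w5, w8}): φ is true.
For instance, at w5:
  At w5: Box s is false, not (not p and Dia p) is true, so Box s -> not (not p and Dia p) is true.
    At w5: Box s requires s at every successor {w5}.
      s fails at w5, so Box s is false at w5.
    At w5: not p and Dia p is false, so not (not p and Dia p) is true.
      At w5: not p is false, Dia p is true, so not p and Dia p is false.
Satisfying worlds: {w0, w1, w2, w3, w4, w5, w6, w7, w8}

w0, w1, w2, w3, w4, w5, w6, w7, w8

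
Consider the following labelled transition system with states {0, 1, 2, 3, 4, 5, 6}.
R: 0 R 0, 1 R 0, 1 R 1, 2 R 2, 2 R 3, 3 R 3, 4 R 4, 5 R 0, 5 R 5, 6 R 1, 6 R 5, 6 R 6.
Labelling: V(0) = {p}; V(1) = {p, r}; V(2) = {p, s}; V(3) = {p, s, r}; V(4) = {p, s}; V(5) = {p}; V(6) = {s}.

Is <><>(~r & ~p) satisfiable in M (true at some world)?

Recall that <>ψ holds at a world iff ψ holds at some accessible world.
Let φ = <><>(~r & ~p). Evaluate φ at each world:
  0 (successors {0}): φ is false.
  1 (successors {0, 1}): φ is false.
  2 (successors {2, 3}): φ is false.
  3 (successors {3}): φ is false.
  4 (successors {4}): φ is false.
  5 (successors {0, 5}): φ is false.
  6 (successors {1, 5, 6}): φ is true.
Detail at 6 (witness):
  At 6: <><>(~r & ~p) requires <>(~r & ~p) at some successor in {1, 5, 6}.
    <>(~r & ~p) holds at 6, so <><>(~r & ~p) is true at 6.
      At 6: <>(~r & ~p) requires ~r & ~p at some successor in {1, 5, 6}.
        ~r & ~p holds at 6, so <>(~r & ~p) is true at 6.

Yes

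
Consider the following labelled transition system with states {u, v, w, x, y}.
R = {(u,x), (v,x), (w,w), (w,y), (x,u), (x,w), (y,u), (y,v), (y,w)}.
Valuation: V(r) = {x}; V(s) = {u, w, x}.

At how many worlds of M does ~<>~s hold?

3

Let φ = ~<>~s. Evaluate φ at each world:
  u (successors {x}): φ is true.
  v (successors {x}): φ is true.
  w (successors {w, y}): φ is false.
  x (successors {u, w}): φ is true.
  y (successors {u, v, w}): φ is false.
For instance, at u:
  At u: <>~s is false, so ~<>~s is true.
    At u: <>~s requires ~s at some successor in {x}.
      At x: ~s is false.
    So <>~s is false at u.
Satisfying worlds: {u, v, x}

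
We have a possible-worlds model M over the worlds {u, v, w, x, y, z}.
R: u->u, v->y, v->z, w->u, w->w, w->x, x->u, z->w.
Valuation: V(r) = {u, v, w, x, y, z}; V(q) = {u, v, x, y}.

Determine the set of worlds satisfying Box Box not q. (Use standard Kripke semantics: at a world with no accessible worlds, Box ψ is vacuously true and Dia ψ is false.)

v, y

Let φ = Box Box not q. Evaluate φ at each world:
  u (successors {u}): φ is false.
  v (successors {y, z}): φ is true.
  w (successors {u, w, x}): φ is false.
  x (successors {u}): φ is false.
  y (successors ∅): φ is true.
  z (successors {w}): φ is false.
For instance, at v:
  At v: Box Box not q requires Box not q at every successor {y, z}.
      At y: no accessible worlds, so Box not q holds vacuously.
      At z: Box not q requires not q at every successor {w}.
        At w: not q is true.
      So Box not q is true at z.
  So Box Box not q is true at v.
Satisfying worlds: {v, y}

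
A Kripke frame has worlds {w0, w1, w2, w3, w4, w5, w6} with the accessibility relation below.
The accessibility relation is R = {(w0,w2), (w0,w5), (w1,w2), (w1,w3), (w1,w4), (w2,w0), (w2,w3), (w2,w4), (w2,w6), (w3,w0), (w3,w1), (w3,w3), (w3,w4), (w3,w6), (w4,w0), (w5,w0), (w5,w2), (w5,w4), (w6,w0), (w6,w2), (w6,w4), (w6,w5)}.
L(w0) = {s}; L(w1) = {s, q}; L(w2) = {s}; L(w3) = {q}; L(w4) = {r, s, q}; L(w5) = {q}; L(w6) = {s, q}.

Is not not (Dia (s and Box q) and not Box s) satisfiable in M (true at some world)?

Let φ = not not (Dia (s and Box q) and not Box s). Evaluate φ at each world:
  w0 (successors {w2, w5}): φ is false.
  w1 (successors {w2, w3, w4}): φ is false.
  w2 (successors {w0, w3, w4, w6}): φ is false.
  w3 (successors {w0, w1, w3, w4, w6}): φ is false.
  w4 (successors {w0}): φ is false.
  w5 (successors {w0, w2, w4}): φ is false.
  w6 (successors {w0, w2, w4, w5}): φ is false.
For instance, at w6:
  At w6: not (Dia (s and Box q) and not Box s) is true, so not not (Dia (s and Box q) and not Box s) is false.
    At w6: Dia (s and Box q) and not Box s is false, so not (Dia (s and Box q) and not Box s) is true.
      At w6: Dia (s and Box q) is false, not Box s is true, so Dia (s and Box q) and not Box s is false.

No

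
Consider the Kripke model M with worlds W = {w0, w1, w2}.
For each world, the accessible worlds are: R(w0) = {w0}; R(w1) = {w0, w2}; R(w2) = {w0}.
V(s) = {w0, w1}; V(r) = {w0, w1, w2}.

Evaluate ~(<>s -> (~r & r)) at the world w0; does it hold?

Recall that <>ψ holds at a world iff ψ holds at some accessible world.
At w0: <>s -> (~r & r) is false, so ~(<>s -> (~r & r)) is true.
  At w0: <>s is true, ~r & r is false, so <>s -> (~r & r) is false.
    At w0: <>s requires s at some successor in {w0}.
      s holds at w0, so <>s is true at w0.

Yes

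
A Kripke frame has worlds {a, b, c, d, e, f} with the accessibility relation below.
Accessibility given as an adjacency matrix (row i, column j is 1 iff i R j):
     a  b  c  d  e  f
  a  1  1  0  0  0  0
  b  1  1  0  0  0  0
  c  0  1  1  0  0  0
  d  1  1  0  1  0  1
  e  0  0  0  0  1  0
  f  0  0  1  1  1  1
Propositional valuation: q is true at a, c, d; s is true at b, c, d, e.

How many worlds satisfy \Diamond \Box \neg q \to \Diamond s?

6

Let φ = \Diamond \Box \neg q \to \Diamond s. Evaluate φ at each world:
  a (successors {a, b}): φ is true.
  b (successors {a, b}): φ is true.
  c (successors {b, c}): φ is true.
  d (successors {a, b, d, f}): φ is true.
  e (successors {e}): φ is true.
  f (successors {c, d, e, f}): φ is true.
For instance, at c:
  At c: \Diamond \Box \neg q is false, \Diamond s is true, so \Diamond \Box \neg q \to \Diamond s is true.
    At c: \Diamond \Box \neg q requires \Box \neg q at some successor in {b, c}.
      At b: \Box \neg q is false.
      At c: \Box \neg q is false.
    So \Diamond \Box \neg q is false at c.
    At c: \Diamond s requires s at some successor in {b, c}.
      s holds at b, so \Diamond s is true at c.
Satisfying worlds: {a, b, c, d, e, f}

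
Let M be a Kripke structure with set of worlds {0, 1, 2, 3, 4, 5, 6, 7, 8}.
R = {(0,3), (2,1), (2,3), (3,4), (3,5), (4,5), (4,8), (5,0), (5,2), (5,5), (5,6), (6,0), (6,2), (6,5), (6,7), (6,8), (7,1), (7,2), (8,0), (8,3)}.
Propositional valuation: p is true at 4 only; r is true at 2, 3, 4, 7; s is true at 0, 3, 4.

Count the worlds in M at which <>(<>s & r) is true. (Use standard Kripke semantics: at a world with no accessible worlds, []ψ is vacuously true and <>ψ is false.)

6

Let φ = <>(<>s & r). Evaluate φ at each world:
  0 (successors {3}): φ is true.
  1 (successors ∅): φ is false.
  2 (successors {1, 3}): φ is true.
  3 (successors {4, 5}): φ is false.
  4 (successors {5, 8}): φ is false.
  5 (successors {0, 2, 5, 6}): φ is true.
  6 (successors {0, 2, 5, 7, 8}): φ is true.
  7 (successors {1, 2}): φ is true.
  8 (successors {0, 3}): φ is true.
For instance, at 6:
  At 6: <>(<>s & r) requires <>s & r at some successor in {0, 2, 5, 7, 8}.
    <>s & r holds at 2, so <>(<>s & r) is true at 6.
      At 2: <>s is true, r is true, so <>s & r is true.
Satisfying worlds: {0, 2, 5, 6, 7, 8}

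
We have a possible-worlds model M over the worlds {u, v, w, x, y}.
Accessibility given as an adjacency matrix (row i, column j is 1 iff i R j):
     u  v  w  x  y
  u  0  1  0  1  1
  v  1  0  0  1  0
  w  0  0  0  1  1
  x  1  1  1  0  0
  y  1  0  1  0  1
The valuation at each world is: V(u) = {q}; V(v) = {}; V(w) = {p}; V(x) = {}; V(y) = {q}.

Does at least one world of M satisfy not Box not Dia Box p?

No

Recall that Box ψ holds at a world iff ψ holds at every accessible world, and Dia ψ holds iff ψ holds at some accessible world.
Let φ = not Box not Dia Box p. Evaluate φ at each world:
  u (successors {v, x, y}): φ is false.
  v (successors {u, x}): φ is false.
  w (successors {x, y}): φ is false.
  x (successors {u, v, w}): φ is false.
  y (successors {u, w, y}): φ is false.
For instance, at x:
  At x: Box not Dia Box p is true, so not Box not Dia Box p is false.
    At x: Box not Dia Box p requires not Dia Box p at every successor {u, v, w}.
      At u: not Dia Box p is true.
      At v: not Dia Box p is true.
      At w: not Dia Box p is true.
    So Box not Dia Box p is true at x.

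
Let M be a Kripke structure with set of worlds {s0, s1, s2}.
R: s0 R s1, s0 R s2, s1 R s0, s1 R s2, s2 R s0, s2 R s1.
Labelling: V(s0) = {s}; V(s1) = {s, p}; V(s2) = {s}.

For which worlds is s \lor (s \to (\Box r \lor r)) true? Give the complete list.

s0, s1, s2

Let φ = s \lor (s \to (\Box r \lor r)). Evaluate φ at each world:
  s0 (successors {s1, s2}): φ is true.
  s1 (successors {s0, s2}): φ is true.
  s2 (successors {s0, s1}): φ is true.
For instance, at s1:
  At s1: s is true, s \to (\Box r \lor r) is false, so s \lor (s \to (\Box r \lor r)) is true.
    At s1: s is true, \Box r \lor r is false, so s \to (\Box r \lor r) is false.
      At s1: \Box r is false, r is false, so \Box r \lor r is false.
Satisfying worlds: {s0, s1, s2}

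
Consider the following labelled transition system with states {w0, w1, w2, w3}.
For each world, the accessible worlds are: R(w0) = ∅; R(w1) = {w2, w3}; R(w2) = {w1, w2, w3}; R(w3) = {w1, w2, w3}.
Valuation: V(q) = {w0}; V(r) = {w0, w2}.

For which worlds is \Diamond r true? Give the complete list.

w1, w2, w3

Let φ = \Diamond r. Evaluate φ at each world:
  w0 (successors ∅): φ is false.
  w1 (successors {w2, w3}): φ is true.
  w2 (successors {w1, w2, w3}): φ is true.
  w3 (successors {w1, w2, w3}): φ is true.
For instance, at w3:
  At w3: \Diamond r requires r at some successor in {w1, w2, w3}.
    r holds at w2, so \Diamond r is true at w3.
Satisfying worlds: {w1, w2, w3}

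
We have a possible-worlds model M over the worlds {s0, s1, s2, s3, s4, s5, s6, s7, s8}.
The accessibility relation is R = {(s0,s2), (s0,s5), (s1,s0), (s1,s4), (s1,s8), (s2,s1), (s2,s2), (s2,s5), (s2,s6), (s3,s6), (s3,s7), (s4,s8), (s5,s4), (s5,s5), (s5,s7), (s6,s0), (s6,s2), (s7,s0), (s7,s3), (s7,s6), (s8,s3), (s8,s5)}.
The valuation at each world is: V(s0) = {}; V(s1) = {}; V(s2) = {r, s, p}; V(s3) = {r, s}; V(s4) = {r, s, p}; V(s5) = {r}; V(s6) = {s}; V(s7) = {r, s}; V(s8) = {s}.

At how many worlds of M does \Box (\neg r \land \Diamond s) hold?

1

Let φ = \Box (\neg r \land \Diamond s). Evaluate φ at each world:
  s0 (successors {s2, s5}): φ is false.
  s1 (successors {s0, s4, s8}): φ is false.
  s2 (successors {s1, s2, s5, s6}): φ is false.
  s3 (successors {s6, s7}): φ is false.
  s4 (successors {s8}): φ is true.
  s5 (successors {s4, s5, s7}): φ is false.
  s6 (successors {s0, s2}): φ is false.
  s7 (successors {s0, s3, s6}): φ is false.
  s8 (successors {s3, s5}): φ is false.
For instance, at s6:
  At s6: \Box (\neg r \land \Diamond s) requires \neg r \land \Diamond s at every successor {s0, s2}.
    \neg r \land \Diamond s fails at s2, so \Box (\neg r \land \Diamond s) is false at s6.
      At s2: \neg r is false, \Diamond s is true, so \neg r \land \Diamond s is false.
Satisfying worlds: {s4}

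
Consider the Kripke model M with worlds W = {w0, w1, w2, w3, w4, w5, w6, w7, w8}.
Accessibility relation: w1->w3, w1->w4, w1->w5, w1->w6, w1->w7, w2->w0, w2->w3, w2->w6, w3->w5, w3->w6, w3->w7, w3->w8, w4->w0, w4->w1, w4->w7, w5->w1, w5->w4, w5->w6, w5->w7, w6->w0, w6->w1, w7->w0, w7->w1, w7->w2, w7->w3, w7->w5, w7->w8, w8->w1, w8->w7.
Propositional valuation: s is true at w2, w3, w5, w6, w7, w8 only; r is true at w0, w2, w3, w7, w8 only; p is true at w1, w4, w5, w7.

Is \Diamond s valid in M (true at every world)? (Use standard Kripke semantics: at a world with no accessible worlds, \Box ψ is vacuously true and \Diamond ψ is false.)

No

Recall that \Diamond ψ holds at a world iff ψ holds at some accessible world.
Let φ = \Diamond s. Evaluate φ at each world:
  w0 (successors ∅): φ is false.
  w1 (successors {w3, w4, w5, w6, w7}): φ is true.
  w2 (successors {w0, w3, w6}): φ is true.
  w3 (successors {w5, w6, w7, w8}): φ is true.
  w4 (successors {w0, w1, w7}): φ is true.
  w5 (successors {w1, w4, w6, w7}): φ is true.
  w6 (successors {w0, w1}): φ is false.
  w7 (successors {w0, w1, w2, w3, w5, w8}): φ is true.
  w8 (successors {w1, w7}): φ is true.
Detail at w0 (counterexample):
  At w0: no accessible worlds, so \Diamond s is false.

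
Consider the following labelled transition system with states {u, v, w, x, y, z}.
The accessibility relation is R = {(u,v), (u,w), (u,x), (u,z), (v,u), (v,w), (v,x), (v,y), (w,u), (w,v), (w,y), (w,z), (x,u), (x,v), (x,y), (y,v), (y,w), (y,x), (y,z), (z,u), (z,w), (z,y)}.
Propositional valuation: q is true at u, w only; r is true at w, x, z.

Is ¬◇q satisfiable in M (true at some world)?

Let φ = ¬◇q. Evaluate φ at each world:
  u (successors {v, w, x, z}): φ is false.
  v (successors {u, w, x, y}): φ is false.
  w (successors {u, v, y, z}): φ is false.
  x (successors {u, v, y}): φ is false.
  y (successors {v, w, x, z}): φ is false.
  z (successors {u, w, y}): φ is false.
For instance, at u:
  At u: ◇q is true, so ¬◇q is false.
    At u: ◇q requires q at some successor in {v, w, x, z}.
      q holds at w, so ◇q is true at u.

No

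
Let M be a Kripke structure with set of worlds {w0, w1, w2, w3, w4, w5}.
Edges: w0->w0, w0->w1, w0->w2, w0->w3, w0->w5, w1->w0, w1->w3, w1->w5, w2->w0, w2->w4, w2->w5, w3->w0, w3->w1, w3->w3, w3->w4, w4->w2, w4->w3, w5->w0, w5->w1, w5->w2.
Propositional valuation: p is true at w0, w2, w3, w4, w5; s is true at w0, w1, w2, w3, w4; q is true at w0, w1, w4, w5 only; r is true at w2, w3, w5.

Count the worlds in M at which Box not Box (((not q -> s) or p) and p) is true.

1

Recall that Box ψ holds at a world iff ψ holds at every accessible world, and Dia ψ holds iff ψ holds at some accessible world.
Let φ = Box not Box (((not q -> s) or p) and p). Evaluate φ at each world:
  w0 (successors {w0, w1, w2, w3, w5}): φ is false.
  w1 (successors {w0, w3, w5}): φ is true.
  w2 (successors {w0, w4, w5}): φ is false.
  w3 (successors {w0, w1, w3, w4}): φ is false.
  w4 (successors {w2, w3}): φ is false.
  w5 (successors {w0, w1, w2}): φ is false.
For instance, at w3:
  At w3: Box not Box (((not q -> s) or p) and p) requires not Box (((not q -> s) or p) and p) at every successor {w0, w1, w3, w4}.
    not Box (((not q -> s) or p) and p) fails at w1, so Box not Box (((not q -> s) or p) and p) is false at w3.
      At w1: Box (((not q -> s) or p) and p) is true, so not Box (((not q -> s) or p) and p) is false.
Satisfying worlds: {w1}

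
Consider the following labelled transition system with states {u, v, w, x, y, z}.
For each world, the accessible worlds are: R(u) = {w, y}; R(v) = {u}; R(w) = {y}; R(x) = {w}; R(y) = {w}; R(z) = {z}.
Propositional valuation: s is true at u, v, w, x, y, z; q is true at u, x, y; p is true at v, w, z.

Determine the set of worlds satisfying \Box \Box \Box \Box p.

w, z

Let φ = \Box \Box \Box \Box p. Evaluate φ at each world:
  u (successors {w, y}): φ is false.
  v (successors {u}): φ is false.
  w (successors {y}): φ is true.
  x (successors {w}): φ is false.
  y (successors {w}): φ is false.
  z (successors {z}): φ is true.
For instance, at u:
  At u: \Box \Box \Box \Box p requires \Box \Box \Box p at every successor {w, y}.
    \Box \Box \Box p fails at w, so \Box \Box \Box \Box p is false at u.
      At w: \Box \Box \Box p requires \Box \Box p at every successor {y}.
        \Box \Box p fails at y, so \Box \Box \Box p is false at w.
Satisfying worlds: {w, z}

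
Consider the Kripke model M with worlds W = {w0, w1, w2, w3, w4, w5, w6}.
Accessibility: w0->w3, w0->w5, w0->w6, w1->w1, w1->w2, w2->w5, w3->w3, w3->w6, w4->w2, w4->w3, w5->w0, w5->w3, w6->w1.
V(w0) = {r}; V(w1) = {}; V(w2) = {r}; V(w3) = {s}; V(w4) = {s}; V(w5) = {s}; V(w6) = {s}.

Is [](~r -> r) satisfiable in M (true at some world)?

Recall that []ψ holds at a world iff ψ holds at every accessible world, and <>ψ holds iff ψ holds at some accessible world.
Let φ = [](~r -> r). Evaluate φ at each world:
  w0 (successors {w3, w5, w6}): φ is false.
  w1 (successors {w1, w2}): φ is false.
  w2 (successors {w5}): φ is false.
  w3 (successors {w3, w6}): φ is false.
  w4 (successors {w2, w3}): φ is false.
  w5 (successors {w0, w3}): φ is false.
  w6 (successors {w1}): φ is false.
For instance, at w4:
  At w4: [](~r -> r) requires ~r -> r at every successor {w2, w3}.
    ~r -> r fails at w3, so [](~r -> r) is false at w4.

No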